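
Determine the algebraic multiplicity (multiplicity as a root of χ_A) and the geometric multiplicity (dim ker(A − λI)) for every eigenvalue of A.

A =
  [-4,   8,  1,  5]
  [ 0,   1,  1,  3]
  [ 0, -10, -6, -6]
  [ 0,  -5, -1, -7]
λ = -4: alg = 4, geom = 2

Step 1 — factor the characteristic polynomial to read off the algebraic multiplicities:
  χ_A(x) = (x + 4)^4

Step 2 — compute geometric multiplicities via the rank-nullity identity g(λ) = n − rank(A − λI):
  rank(A − (-4)·I) = 2, so dim ker(A − (-4)·I) = n − 2 = 2

Summary:
  λ = -4: algebraic multiplicity = 4, geometric multiplicity = 2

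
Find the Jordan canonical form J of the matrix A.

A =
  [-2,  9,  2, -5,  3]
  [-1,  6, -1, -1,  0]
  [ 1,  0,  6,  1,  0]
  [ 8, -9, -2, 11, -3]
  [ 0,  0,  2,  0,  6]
J_1(3) ⊕ J_3(6) ⊕ J_1(6)

The characteristic polynomial is
  det(x·I − A) = x^5 - 27*x^4 + 288*x^3 - 1512*x^2 + 3888*x - 3888 = (x - 6)^4*(x - 3)

Eigenvalues and multiplicities (the geometric multiplicity of λ is n − rank(A − λI), which equals the number of Jordan blocks for λ):
  λ = 3: algebraic multiplicity = 1, geometric multiplicity = 1
  λ = 6: algebraic multiplicity = 4, geometric multiplicity = 2

Determining the block sizes for each eigenvalue:
  λ = 3: one block (gm = 1), so the single block has size am = 1 → block sizes [1]
  λ = 6: with am = 4 and gm = 2, the partition is not yet determined (e.g. several partitions of 4 into 2 parts exist). Let N = A − (6)·I. Computing rank(N^1) = 3, rank(N^2) = 2, rank(N^3) = 1; the number of blocks of size ≥ j is rank(N^{j−1}) − rank(N^j), giving [2, 1, 1]. So we have 1 block(s) of size 3, 1 block(s) of size 1 → block sizes [3, 1]

Assembling the blocks gives a Jordan form
J =
  [3, 0, 0, 0, 0]
  [0, 6, 1, 0, 0]
  [0, 0, 6, 1, 0]
  [0, 0, 0, 6, 0]
  [0, 0, 0, 0, 6]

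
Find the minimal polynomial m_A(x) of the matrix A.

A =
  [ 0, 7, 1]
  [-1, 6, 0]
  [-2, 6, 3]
x^3 - 9*x^2 + 27*x - 27

The characteristic polynomial is χ_A(x) = (x - 3)^3, so the eigenvalues are known. The minimal polynomial is
  m_A(x) = Π_λ (x − λ)^{k_λ}
where k_λ is the size of the *largest* Jordan block for λ (equivalently, the smallest k with (A − λI)^k v = 0 for every generalised eigenvector v of λ).

  λ = 3: largest Jordan block has size 3, contributing (x − 3)^3

So m_A(x) = (x - 3)^3 = x^3 - 9*x^2 + 27*x - 27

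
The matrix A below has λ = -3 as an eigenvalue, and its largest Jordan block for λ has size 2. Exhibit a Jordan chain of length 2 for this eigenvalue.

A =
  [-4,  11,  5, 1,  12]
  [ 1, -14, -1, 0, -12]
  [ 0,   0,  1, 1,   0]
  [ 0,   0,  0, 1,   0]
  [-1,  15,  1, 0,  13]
A Jordan chain for λ = -3 of length 2:
v_1 = (-1, 1, 0, 0, -1)ᵀ
v_2 = (1, 0, 0, 0, 0)ᵀ

Let N = A − (-3)·I. We want v_2 with N^2 v_2 = 0 but N^1 v_2 ≠ 0; then v_{j-1} := N · v_j for j = 2, …, 2.

Pick v_2 = (1, 0, 0, 0, 0)ᵀ.
Then v_1 = N · v_2 = (-1, 1, 0, 0, -1)ᵀ.

Sanity check: (A − (-3)·I) v_1 = (0, 0, 0, 0, 0)ᵀ = 0. ✓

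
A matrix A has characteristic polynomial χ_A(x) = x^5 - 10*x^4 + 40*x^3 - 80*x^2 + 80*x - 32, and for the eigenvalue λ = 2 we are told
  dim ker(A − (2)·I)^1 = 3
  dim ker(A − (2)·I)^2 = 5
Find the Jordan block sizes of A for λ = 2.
Block sizes for λ = 2: [2, 2, 1]

From the dimensions of kernels of powers, the number of Jordan blocks of size at least j is d_j − d_{j−1} where d_j = dim ker(N^j) (with d_0 = 0). Computing the differences gives [3, 2].
The number of blocks of size exactly k is (#blocks of size ≥ k) − (#blocks of size ≥ k + 1), so the partition is: 1 block(s) of size 1, 2 block(s) of size 2.
In nonincreasing order the block sizes are [2, 2, 1].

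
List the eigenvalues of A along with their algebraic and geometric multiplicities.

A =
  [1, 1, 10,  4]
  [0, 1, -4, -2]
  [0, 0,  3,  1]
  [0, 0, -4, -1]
λ = 1: alg = 4, geom = 2

Step 1 — factor the characteristic polynomial to read off the algebraic multiplicities:
  χ_A(x) = (x - 1)^4

Step 2 — compute geometric multiplicities via the rank-nullity identity g(λ) = n − rank(A − λI):
  rank(A − (1)·I) = 2, so dim ker(A − (1)·I) = n − 2 = 2

Summary:
  λ = 1: algebraic multiplicity = 4, geometric multiplicity = 2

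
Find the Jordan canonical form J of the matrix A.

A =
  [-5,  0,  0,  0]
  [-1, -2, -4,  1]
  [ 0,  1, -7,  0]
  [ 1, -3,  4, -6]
J_3(-5) ⊕ J_1(-5)

The characteristic polynomial is
  det(x·I − A) = x^4 + 20*x^3 + 150*x^2 + 500*x + 625 = (x + 5)^4

Eigenvalues and multiplicities (the geometric multiplicity of λ is n − rank(A − λI), which equals the number of Jordan blocks for λ):
  λ = -5: algebraic multiplicity = 4, geometric multiplicity = 2

Determining the block sizes for each eigenvalue:
  λ = -5: with am = 4 and gm = 2, the partition is not yet determined (e.g. several partitions of 4 into 2 parts exist). Let N = A − (-5)·I. Computing rank(N^1) = 2, rank(N^2) = 1, rank(N^3) = 0; the number of blocks of size ≥ j is rank(N^{j−1}) − rank(N^j), giving [2, 1, 1]. So we have 1 block(s) of size 3, 1 block(s) of size 1 → block sizes [3, 1]

Assembling the blocks gives a Jordan form
J =
  [-5,  1,  0,  0]
  [ 0, -5,  1,  0]
  [ 0,  0, -5,  0]
  [ 0,  0,  0, -5]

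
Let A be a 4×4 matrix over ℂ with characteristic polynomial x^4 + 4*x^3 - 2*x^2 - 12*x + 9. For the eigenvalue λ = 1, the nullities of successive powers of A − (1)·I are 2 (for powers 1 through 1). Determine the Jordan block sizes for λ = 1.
Block sizes for λ = 1: [1, 1]

From the dimensions of kernels of powers, the number of Jordan blocks of size at least j is d_j − d_{j−1} where d_j = dim ker(N^j) (with d_0 = 0). Computing the differences gives [2].
The number of blocks of size exactly k is (#blocks of size ≥ k) − (#blocks of size ≥ k + 1), so the partition is: 2 block(s) of size 1.
In nonincreasing order the block sizes are [1, 1].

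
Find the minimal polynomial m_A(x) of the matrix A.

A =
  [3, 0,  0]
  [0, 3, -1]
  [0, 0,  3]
x^2 - 6*x + 9

The characteristic polynomial is χ_A(x) = (x - 3)^3, so the eigenvalues are known. The minimal polynomial is
  m_A(x) = Π_λ (x − λ)^{k_λ}
where k_λ is the size of the *largest* Jordan block for λ (equivalently, the smallest k with (A − λI)^k v = 0 for every generalised eigenvector v of λ).

  λ = 3: largest Jordan block has size 2, contributing (x − 3)^2

So m_A(x) = (x - 3)^2 = x^2 - 6*x + 9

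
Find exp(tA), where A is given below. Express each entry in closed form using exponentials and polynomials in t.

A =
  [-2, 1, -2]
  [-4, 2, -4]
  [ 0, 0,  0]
e^{tA} =
  [1 - 2*t, t, -2*t]
  [-4*t, 2*t + 1, -4*t]
  [0, 0, 1]

Strategy: write A = P · J · P⁻¹ where J is a Jordan canonical form, so e^{tA} = P · e^{tJ} · P⁻¹, and e^{tJ} can be computed block-by-block.

A has Jordan form
J =
  [0, 1, 0]
  [0, 0, 0]
  [0, 0, 0]
(up to reordering of blocks).

Per-block formulas:
  For a 2×2 Jordan block J_2(0): exp(t · J_2(0)) = e^(0t)·(I + t·N), where N is the 2×2 nilpotent shift.
  For a 1×1 block at λ = 0: exp(t · [0]) = [e^(0t)].

After assembling e^{tJ} and conjugating by P, we get:

e^{tA} =
  [1 - 2*t, t, -2*t]
  [-4*t, 2*t + 1, -4*t]
  [0, 0, 1]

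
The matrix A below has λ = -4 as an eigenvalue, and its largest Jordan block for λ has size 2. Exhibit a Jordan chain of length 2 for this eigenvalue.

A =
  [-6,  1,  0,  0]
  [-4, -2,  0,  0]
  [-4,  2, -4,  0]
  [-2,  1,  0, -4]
A Jordan chain for λ = -4 of length 2:
v_1 = (-2, -4, -4, -2)ᵀ
v_2 = (1, 0, 0, 0)ᵀ

Let N = A − (-4)·I. We want v_2 with N^2 v_2 = 0 but N^1 v_2 ≠ 0; then v_{j-1} := N · v_j for j = 2, …, 2.

Pick v_2 = (1, 0, 0, 0)ᵀ.
Then v_1 = N · v_2 = (-2, -4, -4, -2)ᵀ.

Sanity check: (A − (-4)·I) v_1 = (0, 0, 0, 0)ᵀ = 0. ✓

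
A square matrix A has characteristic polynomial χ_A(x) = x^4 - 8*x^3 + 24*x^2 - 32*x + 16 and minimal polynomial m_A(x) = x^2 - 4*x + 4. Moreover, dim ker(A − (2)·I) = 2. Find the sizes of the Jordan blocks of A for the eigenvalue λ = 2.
Block sizes for λ = 2: [2, 2]

Step 1 — from the characteristic polynomial, algebraic multiplicity of λ = 2 is 4. From dim ker(A − (2)·I) = 2, there are exactly 2 Jordan blocks for λ = 2.
Step 2 — from the minimal polynomial, the factor (x − 2)^2 tells us the largest block for λ = 2 has size 2.
Step 3 — with total size 4, 2 blocks, and largest block 2, the block sizes (in nonincreasing order) are [2, 2].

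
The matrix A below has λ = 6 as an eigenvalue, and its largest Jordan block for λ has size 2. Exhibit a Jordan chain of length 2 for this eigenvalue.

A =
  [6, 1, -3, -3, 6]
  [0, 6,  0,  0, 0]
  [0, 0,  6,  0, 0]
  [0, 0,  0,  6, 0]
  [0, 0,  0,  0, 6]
A Jordan chain for λ = 6 of length 2:
v_1 = (1, 0, 0, 0, 0)ᵀ
v_2 = (0, 1, 0, 0, 0)ᵀ

Let N = A − (6)·I. We want v_2 with N^2 v_2 = 0 but N^1 v_2 ≠ 0; then v_{j-1} := N · v_j for j = 2, …, 2.

Pick v_2 = (0, 1, 0, 0, 0)ᵀ.
Then v_1 = N · v_2 = (1, 0, 0, 0, 0)ᵀ.

Sanity check: (A − (6)·I) v_1 = (0, 0, 0, 0, 0)ᵀ = 0. ✓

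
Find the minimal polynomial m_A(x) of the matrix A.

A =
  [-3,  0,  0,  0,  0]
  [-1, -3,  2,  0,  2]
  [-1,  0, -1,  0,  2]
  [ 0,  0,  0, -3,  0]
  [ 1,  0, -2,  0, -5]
x^2 + 6*x + 9

The characteristic polynomial is χ_A(x) = (x + 3)^5, so the eigenvalues are known. The minimal polynomial is
  m_A(x) = Π_λ (x − λ)^{k_λ}
where k_λ is the size of the *largest* Jordan block for λ (equivalently, the smallest k with (A − λI)^k v = 0 for every generalised eigenvector v of λ).

  λ = -3: largest Jordan block has size 2, contributing (x + 3)^2

So m_A(x) = (x + 3)^2 = x^2 + 6*x + 9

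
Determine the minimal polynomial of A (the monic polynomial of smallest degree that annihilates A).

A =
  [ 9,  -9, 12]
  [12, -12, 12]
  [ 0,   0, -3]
x^2 + 3*x

The characteristic polynomial is χ_A(x) = x*(x + 3)^2, so the eigenvalues are known. The minimal polynomial is
  m_A(x) = Π_λ (x − λ)^{k_λ}
where k_λ is the size of the *largest* Jordan block for λ (equivalently, the smallest k with (A − λI)^k v = 0 for every generalised eigenvector v of λ).

  λ = -3: largest Jordan block has size 1, contributing (x + 3)
  λ = 0: largest Jordan block has size 1, contributing (x − 0)

So m_A(x) = x*(x + 3) = x^2 + 3*x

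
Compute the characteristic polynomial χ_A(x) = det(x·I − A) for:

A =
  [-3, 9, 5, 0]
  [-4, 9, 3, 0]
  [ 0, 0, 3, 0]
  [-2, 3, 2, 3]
x^4 - 12*x^3 + 54*x^2 - 108*x + 81

Expanding det(x·I − A) (e.g. by cofactor expansion or by noting that A is similar to its Jordan form J, which has the same characteristic polynomial as A) gives
  χ_A(x) = x^4 - 12*x^3 + 54*x^2 - 108*x + 81
which factors as (x - 3)^4. The eigenvalues (with algebraic multiplicities) are λ = 3 with multiplicity 4.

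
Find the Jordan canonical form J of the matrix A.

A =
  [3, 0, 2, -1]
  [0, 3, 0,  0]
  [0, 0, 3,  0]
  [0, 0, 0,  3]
J_2(3) ⊕ J_1(3) ⊕ J_1(3)

The characteristic polynomial is
  det(x·I − A) = x^4 - 12*x^3 + 54*x^2 - 108*x + 81 = (x - 3)^4

Eigenvalues and multiplicities (the geometric multiplicity of λ is n − rank(A − λI), which equals the number of Jordan blocks for λ):
  λ = 3: algebraic multiplicity = 4, geometric multiplicity = 3

Determining the block sizes for each eigenvalue:
  λ = 3: 3 blocks summing to 4 forces exactly one block of size 2 and the rest size 1 → block sizes [2, 1, 1]

Assembling the blocks gives a Jordan form
J =
  [3, 1, 0, 0]
  [0, 3, 0, 0]
  [0, 0, 3, 0]
  [0, 0, 0, 3]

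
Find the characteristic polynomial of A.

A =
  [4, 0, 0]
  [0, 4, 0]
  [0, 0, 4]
x^3 - 12*x^2 + 48*x - 64

Expanding det(x·I − A) (e.g. by cofactor expansion or by noting that A is similar to its Jordan form J, which has the same characteristic polynomial as A) gives
  χ_A(x) = x^3 - 12*x^2 + 48*x - 64
which factors as (x - 4)^3. The eigenvalues (with algebraic multiplicities) are λ = 4 with multiplicity 3.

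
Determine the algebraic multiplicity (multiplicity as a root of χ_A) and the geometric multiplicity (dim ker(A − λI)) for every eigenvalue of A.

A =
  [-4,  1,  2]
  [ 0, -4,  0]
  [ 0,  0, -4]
λ = -4: alg = 3, geom = 2

Step 1 — factor the characteristic polynomial to read off the algebraic multiplicities:
  χ_A(x) = (x + 4)^3

Step 2 — compute geometric multiplicities via the rank-nullity identity g(λ) = n − rank(A − λI):
  rank(A − (-4)·I) = 1, so dim ker(A − (-4)·I) = n − 1 = 2

Summary:
  λ = -4: algebraic multiplicity = 3, geometric multiplicity = 2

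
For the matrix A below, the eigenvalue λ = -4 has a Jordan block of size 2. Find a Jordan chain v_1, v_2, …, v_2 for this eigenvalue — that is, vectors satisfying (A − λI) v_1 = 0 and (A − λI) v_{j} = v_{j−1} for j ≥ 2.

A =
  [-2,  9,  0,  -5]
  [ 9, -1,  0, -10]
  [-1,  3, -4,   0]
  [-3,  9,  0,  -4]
A Jordan chain for λ = -4 of length 2:
v_1 = (9, 3, 3, 9)ᵀ
v_2 = (0, 1, 0, 0)ᵀ

Let N = A − (-4)·I. We want v_2 with N^2 v_2 = 0 but N^1 v_2 ≠ 0; then v_{j-1} := N · v_j for j = 2, …, 2.

Pick v_2 = (0, 1, 0, 0)ᵀ.
Then v_1 = N · v_2 = (9, 3, 3, 9)ᵀ.

Sanity check: (A − (-4)·I) v_1 = (0, 0, 0, 0)ᵀ = 0. ✓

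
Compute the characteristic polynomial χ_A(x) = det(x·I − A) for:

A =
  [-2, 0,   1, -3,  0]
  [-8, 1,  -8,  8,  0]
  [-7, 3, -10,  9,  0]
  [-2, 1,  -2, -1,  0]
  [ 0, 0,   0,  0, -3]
x^5 + 15*x^4 + 90*x^3 + 270*x^2 + 405*x + 243

Expanding det(x·I − A) (e.g. by cofactor expansion or by noting that A is similar to its Jordan form J, which has the same characteristic polynomial as A) gives
  χ_A(x) = x^5 + 15*x^4 + 90*x^3 + 270*x^2 + 405*x + 243
which factors as (x + 3)^5. The eigenvalues (with algebraic multiplicities) are λ = -3 with multiplicity 5.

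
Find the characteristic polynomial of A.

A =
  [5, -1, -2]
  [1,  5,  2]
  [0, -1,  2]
x^3 - 12*x^2 + 48*x - 64

Expanding det(x·I − A) (e.g. by cofactor expansion or by noting that A is similar to its Jordan form J, which has the same characteristic polynomial as A) gives
  χ_A(x) = x^3 - 12*x^2 + 48*x - 64
which factors as (x - 4)^3. The eigenvalues (with algebraic multiplicities) are λ = 4 with multiplicity 3.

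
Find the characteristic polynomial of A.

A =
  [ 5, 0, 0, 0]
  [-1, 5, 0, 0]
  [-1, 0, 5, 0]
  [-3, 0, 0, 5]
x^4 - 20*x^3 + 150*x^2 - 500*x + 625

Expanding det(x·I − A) (e.g. by cofactor expansion or by noting that A is similar to its Jordan form J, which has the same characteristic polynomial as A) gives
  χ_A(x) = x^4 - 20*x^3 + 150*x^2 - 500*x + 625
which factors as (x - 5)^4. The eigenvalues (with algebraic multiplicities) are λ = 5 with multiplicity 4.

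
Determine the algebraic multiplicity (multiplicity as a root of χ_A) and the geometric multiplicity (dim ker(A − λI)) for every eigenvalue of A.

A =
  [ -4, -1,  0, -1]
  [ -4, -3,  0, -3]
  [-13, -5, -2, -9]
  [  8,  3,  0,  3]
λ = -2: alg = 3, geom = 1; λ = 0: alg = 1, geom = 1

Step 1 — factor the characteristic polynomial to read off the algebraic multiplicities:
  χ_A(x) = x*(x + 2)^3

Step 2 — compute geometric multiplicities via the rank-nullity identity g(λ) = n − rank(A − λI):
  rank(A − (-2)·I) = 3, so dim ker(A − (-2)·I) = n − 3 = 1
  rank(A − (0)·I) = 3, so dim ker(A − (0)·I) = n − 3 = 1

Summary:
  λ = -2: algebraic multiplicity = 3, geometric multiplicity = 1
  λ = 0: algebraic multiplicity = 1, geometric multiplicity = 1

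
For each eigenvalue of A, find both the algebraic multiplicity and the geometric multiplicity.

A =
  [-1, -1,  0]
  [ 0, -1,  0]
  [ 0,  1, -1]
λ = -1: alg = 3, geom = 2

Step 1 — factor the characteristic polynomial to read off the algebraic multiplicities:
  χ_A(x) = (x + 1)^3

Step 2 — compute geometric multiplicities via the rank-nullity identity g(λ) = n − rank(A − λI):
  rank(A − (-1)·I) = 1, so dim ker(A − (-1)·I) = n − 1 = 2

Summary:
  λ = -1: algebraic multiplicity = 3, geometric multiplicity = 2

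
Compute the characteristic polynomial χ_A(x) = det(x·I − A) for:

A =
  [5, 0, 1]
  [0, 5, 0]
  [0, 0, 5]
x^3 - 15*x^2 + 75*x - 125

Expanding det(x·I − A) (e.g. by cofactor expansion or by noting that A is similar to its Jordan form J, which has the same characteristic polynomial as A) gives
  χ_A(x) = x^3 - 15*x^2 + 75*x - 125
which factors as (x - 5)^3. The eigenvalues (with algebraic multiplicities) are λ = 5 with multiplicity 3.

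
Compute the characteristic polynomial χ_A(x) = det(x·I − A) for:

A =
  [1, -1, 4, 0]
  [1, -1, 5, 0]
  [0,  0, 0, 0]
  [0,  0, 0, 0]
x^4

Expanding det(x·I − A) (e.g. by cofactor expansion or by noting that A is similar to its Jordan form J, which has the same characteristic polynomial as A) gives
  χ_A(x) = x^4
which factors as x^4. The eigenvalues (with algebraic multiplicities) are λ = 0 with multiplicity 4.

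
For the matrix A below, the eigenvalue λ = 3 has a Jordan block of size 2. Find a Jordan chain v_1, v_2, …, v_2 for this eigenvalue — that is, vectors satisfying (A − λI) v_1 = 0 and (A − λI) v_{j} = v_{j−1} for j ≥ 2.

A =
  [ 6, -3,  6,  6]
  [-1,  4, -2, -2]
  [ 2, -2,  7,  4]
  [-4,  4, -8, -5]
A Jordan chain for λ = 3 of length 2:
v_1 = (3, -1, 2, -4)ᵀ
v_2 = (1, 0, 0, 0)ᵀ

Let N = A − (3)·I. We want v_2 with N^2 v_2 = 0 but N^1 v_2 ≠ 0; then v_{j-1} := N · v_j for j = 2, …, 2.

Pick v_2 = (1, 0, 0, 0)ᵀ.
Then v_1 = N · v_2 = (3, -1, 2, -4)ᵀ.

Sanity check: (A − (3)·I) v_1 = (0, 0, 0, 0)ᵀ = 0. ✓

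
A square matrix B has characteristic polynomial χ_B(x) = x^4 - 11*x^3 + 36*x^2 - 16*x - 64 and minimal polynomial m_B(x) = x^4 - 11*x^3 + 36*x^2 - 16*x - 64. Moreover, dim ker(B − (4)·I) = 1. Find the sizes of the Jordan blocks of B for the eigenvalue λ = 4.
Block sizes for λ = 4: [3]

Step 1 — from the characteristic polynomial, algebraic multiplicity of λ = 4 is 3. From dim ker(B − (4)·I) = 1, there are exactly 1 Jordan blocks for λ = 4.
Step 2 — from the minimal polynomial, the factor (x − 4)^3 tells us the largest block for λ = 4 has size 3.
Step 3 — with total size 3, 1 blocks, and largest block 3, the block sizes (in nonincreasing order) are [3].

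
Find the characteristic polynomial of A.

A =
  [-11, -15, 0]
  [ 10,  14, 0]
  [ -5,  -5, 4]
x^3 - 7*x^2 + 8*x + 16

Expanding det(x·I − A) (e.g. by cofactor expansion or by noting that A is similar to its Jordan form J, which has the same characteristic polynomial as A) gives
  χ_A(x) = x^3 - 7*x^2 + 8*x + 16
which factors as (x - 4)^2*(x + 1). The eigenvalues (with algebraic multiplicities) are λ = -1 with multiplicity 1, λ = 4 with multiplicity 2.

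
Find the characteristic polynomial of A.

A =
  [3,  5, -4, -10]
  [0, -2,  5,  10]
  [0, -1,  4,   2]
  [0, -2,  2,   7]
x^4 - 12*x^3 + 54*x^2 - 108*x + 81

Expanding det(x·I − A) (e.g. by cofactor expansion or by noting that A is similar to its Jordan form J, which has the same characteristic polynomial as A) gives
  χ_A(x) = x^4 - 12*x^3 + 54*x^2 - 108*x + 81
which factors as (x - 3)^4. The eigenvalues (with algebraic multiplicities) are λ = 3 with multiplicity 4.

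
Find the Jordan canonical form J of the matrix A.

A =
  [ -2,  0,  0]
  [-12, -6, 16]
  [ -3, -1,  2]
J_2(-2) ⊕ J_1(-2)

The characteristic polynomial is
  det(x·I − A) = x^3 + 6*x^2 + 12*x + 8 = (x + 2)^3

Eigenvalues and multiplicities (the geometric multiplicity of λ is n − rank(A − λI), which equals the number of Jordan blocks for λ):
  λ = -2: algebraic multiplicity = 3, geometric multiplicity = 2

Determining the block sizes for each eigenvalue:
  λ = -2: 2 blocks summing to 3 forces exactly one block of size 2 and the rest size 1 → block sizes [2, 1]

Assembling the blocks gives a Jordan form
J =
  [-2,  1,  0]
  [ 0, -2,  0]
  [ 0,  0, -2]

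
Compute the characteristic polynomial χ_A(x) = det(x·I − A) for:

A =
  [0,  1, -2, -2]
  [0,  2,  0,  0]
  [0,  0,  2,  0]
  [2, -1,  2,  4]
x^4 - 8*x^3 + 24*x^2 - 32*x + 16

Expanding det(x·I − A) (e.g. by cofactor expansion or by noting that A is similar to its Jordan form J, which has the same characteristic polynomial as A) gives
  χ_A(x) = x^4 - 8*x^3 + 24*x^2 - 32*x + 16
which factors as (x - 2)^4. The eigenvalues (with algebraic multiplicities) are λ = 2 with multiplicity 4.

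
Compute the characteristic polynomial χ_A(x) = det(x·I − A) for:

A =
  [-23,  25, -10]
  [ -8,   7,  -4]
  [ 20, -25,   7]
x^3 + 9*x^2 + 27*x + 27

Expanding det(x·I − A) (e.g. by cofactor expansion or by noting that A is similar to its Jordan form J, which has the same characteristic polynomial as A) gives
  χ_A(x) = x^3 + 9*x^2 + 27*x + 27
which factors as (x + 3)^3. The eigenvalues (with algebraic multiplicities) are λ = -3 with multiplicity 3.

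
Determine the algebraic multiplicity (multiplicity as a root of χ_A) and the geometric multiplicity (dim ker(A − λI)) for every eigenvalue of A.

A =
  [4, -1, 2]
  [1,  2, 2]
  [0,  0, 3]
λ = 3: alg = 3, geom = 2

Step 1 — factor the characteristic polynomial to read off the algebraic multiplicities:
  χ_A(x) = (x - 3)^3

Step 2 — compute geometric multiplicities via the rank-nullity identity g(λ) = n − rank(A − λI):
  rank(A − (3)·I) = 1, so dim ker(A − (3)·I) = n − 1 = 2

Summary:
  λ = 3: algebraic multiplicity = 3, geometric multiplicity = 2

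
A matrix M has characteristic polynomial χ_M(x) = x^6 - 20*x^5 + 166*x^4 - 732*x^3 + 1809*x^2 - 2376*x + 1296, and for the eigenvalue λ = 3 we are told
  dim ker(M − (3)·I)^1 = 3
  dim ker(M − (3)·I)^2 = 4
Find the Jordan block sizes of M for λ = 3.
Block sizes for λ = 3: [2, 1, 1]

From the dimensions of kernels of powers, the number of Jordan blocks of size at least j is d_j − d_{j−1} where d_j = dim ker(N^j) (with d_0 = 0). Computing the differences gives [3, 1].
The number of blocks of size exactly k is (#blocks of size ≥ k) − (#blocks of size ≥ k + 1), so the partition is: 2 block(s) of size 1, 1 block(s) of size 2.
In nonincreasing order the block sizes are [2, 1, 1].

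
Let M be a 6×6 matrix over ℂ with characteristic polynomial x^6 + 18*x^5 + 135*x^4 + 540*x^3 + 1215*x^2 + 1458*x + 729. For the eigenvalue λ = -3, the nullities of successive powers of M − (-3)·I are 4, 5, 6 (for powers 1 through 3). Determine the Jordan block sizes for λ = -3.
Block sizes for λ = -3: [3, 1, 1, 1]

From the dimensions of kernels of powers, the number of Jordan blocks of size at least j is d_j − d_{j−1} where d_j = dim ker(N^j) (with d_0 = 0). Computing the differences gives [4, 1, 1].
The number of blocks of size exactly k is (#blocks of size ≥ k) − (#blocks of size ≥ k + 1), so the partition is: 3 block(s) of size 1, 1 block(s) of size 3.
In nonincreasing order the block sizes are [3, 1, 1, 1].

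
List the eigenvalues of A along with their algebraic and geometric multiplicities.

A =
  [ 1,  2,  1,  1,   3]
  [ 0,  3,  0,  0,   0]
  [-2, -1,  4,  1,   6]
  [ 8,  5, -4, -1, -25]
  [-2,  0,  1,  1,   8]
λ = 3: alg = 5, geom = 3

Step 1 — factor the characteristic polynomial to read off the algebraic multiplicities:
  χ_A(x) = (x - 3)^5

Step 2 — compute geometric multiplicities via the rank-nullity identity g(λ) = n − rank(A − λI):
  rank(A − (3)·I) = 2, so dim ker(A − (3)·I) = n − 2 = 3

Summary:
  λ = 3: algebraic multiplicity = 5, geometric multiplicity = 3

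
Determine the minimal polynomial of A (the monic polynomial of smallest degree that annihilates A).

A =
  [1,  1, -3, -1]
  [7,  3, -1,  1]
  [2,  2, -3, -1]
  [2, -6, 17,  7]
x^2 - 4*x + 4

The characteristic polynomial is χ_A(x) = (x - 2)^4, so the eigenvalues are known. The minimal polynomial is
  m_A(x) = Π_λ (x − λ)^{k_λ}
where k_λ is the size of the *largest* Jordan block for λ (equivalently, the smallest k with (A − λI)^k v = 0 for every generalised eigenvector v of λ).

  λ = 2: largest Jordan block has size 2, contributing (x − 2)^2

So m_A(x) = (x - 2)^2 = x^2 - 4*x + 4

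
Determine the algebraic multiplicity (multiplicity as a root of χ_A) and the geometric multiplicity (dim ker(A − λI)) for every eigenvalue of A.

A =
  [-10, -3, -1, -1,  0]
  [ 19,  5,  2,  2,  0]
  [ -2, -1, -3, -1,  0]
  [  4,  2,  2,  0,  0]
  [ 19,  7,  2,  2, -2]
λ = -2: alg = 5, geom = 3

Step 1 — factor the characteristic polynomial to read off the algebraic multiplicities:
  χ_A(x) = (x + 2)^5

Step 2 — compute geometric multiplicities via the rank-nullity identity g(λ) = n − rank(A − λI):
  rank(A − (-2)·I) = 2, so dim ker(A − (-2)·I) = n − 2 = 3

Summary:
  λ = -2: algebraic multiplicity = 5, geometric multiplicity = 3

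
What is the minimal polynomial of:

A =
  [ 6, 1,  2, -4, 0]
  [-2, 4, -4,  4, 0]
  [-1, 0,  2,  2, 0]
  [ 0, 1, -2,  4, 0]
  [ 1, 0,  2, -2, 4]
x^3 - 12*x^2 + 48*x - 64

The characteristic polynomial is χ_A(x) = (x - 4)^5, so the eigenvalues are known. The minimal polynomial is
  m_A(x) = Π_λ (x − λ)^{k_λ}
where k_λ is the size of the *largest* Jordan block for λ (equivalently, the smallest k with (A − λI)^k v = 0 for every generalised eigenvector v of λ).

  λ = 4: largest Jordan block has size 3, contributing (x − 4)^3

So m_A(x) = (x - 4)^3 = x^3 - 12*x^2 + 48*x - 64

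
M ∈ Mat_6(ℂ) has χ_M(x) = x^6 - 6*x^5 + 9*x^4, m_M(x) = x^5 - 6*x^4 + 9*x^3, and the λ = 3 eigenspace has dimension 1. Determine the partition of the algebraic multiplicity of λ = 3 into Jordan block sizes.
Block sizes for λ = 3: [2]

Step 1 — from the characteristic polynomial, algebraic multiplicity of λ = 3 is 2. From dim ker(M − (3)·I) = 1, there are exactly 1 Jordan blocks for λ = 3.
Step 2 — from the minimal polynomial, the factor (x − 3)^2 tells us the largest block for λ = 3 has size 2.
Step 3 — with total size 2, 1 blocks, and largest block 2, the block sizes (in nonincreasing order) are [2].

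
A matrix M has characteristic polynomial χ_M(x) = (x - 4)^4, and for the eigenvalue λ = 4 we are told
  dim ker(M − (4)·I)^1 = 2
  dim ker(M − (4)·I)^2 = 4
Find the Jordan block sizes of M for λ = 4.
Block sizes for λ = 4: [2, 2]

From the dimensions of kernels of powers, the number of Jordan blocks of size at least j is d_j − d_{j−1} where d_j = dim ker(N^j) (with d_0 = 0). Computing the differences gives [2, 2].
The number of blocks of size exactly k is (#blocks of size ≥ k) − (#blocks of size ≥ k + 1), so the partition is: 2 block(s) of size 2.
In nonincreasing order the block sizes are [2, 2].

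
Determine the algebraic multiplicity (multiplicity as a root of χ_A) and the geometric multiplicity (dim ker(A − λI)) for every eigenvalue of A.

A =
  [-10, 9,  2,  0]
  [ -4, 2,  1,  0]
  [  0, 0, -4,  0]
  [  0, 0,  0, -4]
λ = -4: alg = 4, geom = 2

Step 1 — factor the characteristic polynomial to read off the algebraic multiplicities:
  χ_A(x) = (x + 4)^4

Step 2 — compute geometric multiplicities via the rank-nullity identity g(λ) = n − rank(A − λI):
  rank(A − (-4)·I) = 2, so dim ker(A − (-4)·I) = n − 2 = 2

Summary:
  λ = -4: algebraic multiplicity = 4, geometric multiplicity = 2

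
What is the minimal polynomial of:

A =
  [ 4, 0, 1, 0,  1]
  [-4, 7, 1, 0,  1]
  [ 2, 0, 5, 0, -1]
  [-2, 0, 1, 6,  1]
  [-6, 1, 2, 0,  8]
x^3 - 18*x^2 + 108*x - 216

The characteristic polynomial is χ_A(x) = (x - 6)^5, so the eigenvalues are known. The minimal polynomial is
  m_A(x) = Π_λ (x − λ)^{k_λ}
where k_λ is the size of the *largest* Jordan block for λ (equivalently, the smallest k with (A − λI)^k v = 0 for every generalised eigenvector v of λ).

  λ = 6: largest Jordan block has size 3, contributing (x − 6)^3

So m_A(x) = (x - 6)^3 = x^3 - 18*x^2 + 108*x - 216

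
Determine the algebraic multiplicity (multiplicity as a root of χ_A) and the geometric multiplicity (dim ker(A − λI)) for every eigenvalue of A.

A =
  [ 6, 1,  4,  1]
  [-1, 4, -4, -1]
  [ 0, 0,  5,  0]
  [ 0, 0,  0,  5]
λ = 5: alg = 4, geom = 3

Step 1 — factor the characteristic polynomial to read off the algebraic multiplicities:
  χ_A(x) = (x - 5)^4

Step 2 — compute geometric multiplicities via the rank-nullity identity g(λ) = n − rank(A − λI):
  rank(A − (5)·I) = 1, so dim ker(A − (5)·I) = n − 1 = 3

Summary:
  λ = 5: algebraic multiplicity = 4, geometric multiplicity = 3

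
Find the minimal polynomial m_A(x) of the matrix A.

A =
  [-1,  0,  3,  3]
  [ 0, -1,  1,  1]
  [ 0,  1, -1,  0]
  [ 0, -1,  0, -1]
x^3 + 3*x^2 + 3*x + 1

The characteristic polynomial is χ_A(x) = (x + 1)^4, so the eigenvalues are known. The minimal polynomial is
  m_A(x) = Π_λ (x − λ)^{k_λ}
where k_λ is the size of the *largest* Jordan block for λ (equivalently, the smallest k with (A − λI)^k v = 0 for every generalised eigenvector v of λ).

  λ = -1: largest Jordan block has size 3, contributing (x + 1)^3

So m_A(x) = (x + 1)^3 = x^3 + 3*x^2 + 3*x + 1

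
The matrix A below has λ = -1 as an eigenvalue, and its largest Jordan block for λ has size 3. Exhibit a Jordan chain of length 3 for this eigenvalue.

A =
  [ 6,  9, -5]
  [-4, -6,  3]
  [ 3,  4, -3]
A Jordan chain for λ = -1 of length 3:
v_1 = (-2, 1, -1)ᵀ
v_2 = (7, -4, 3)ᵀ
v_3 = (1, 0, 0)ᵀ

Let N = A − (-1)·I. We want v_3 with N^3 v_3 = 0 but N^2 v_3 ≠ 0; then v_{j-1} := N · v_j for j = 3, …, 2.

Pick v_3 = (1, 0, 0)ᵀ.
Then v_2 = N · v_3 = (7, -4, 3)ᵀ.
Then v_1 = N · v_2 = (-2, 1, -1)ᵀ.

Sanity check: (A − (-1)·I) v_1 = (0, 0, 0)ᵀ = 0. ✓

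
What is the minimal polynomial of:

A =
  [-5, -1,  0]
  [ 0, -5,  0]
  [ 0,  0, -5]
x^2 + 10*x + 25

The characteristic polynomial is χ_A(x) = (x + 5)^3, so the eigenvalues are known. The minimal polynomial is
  m_A(x) = Π_λ (x − λ)^{k_λ}
where k_λ is the size of the *largest* Jordan block for λ (equivalently, the smallest k with (A − λI)^k v = 0 for every generalised eigenvector v of λ).

  λ = -5: largest Jordan block has size 2, contributing (x + 5)^2

So m_A(x) = (x + 5)^2 = x^2 + 10*x + 25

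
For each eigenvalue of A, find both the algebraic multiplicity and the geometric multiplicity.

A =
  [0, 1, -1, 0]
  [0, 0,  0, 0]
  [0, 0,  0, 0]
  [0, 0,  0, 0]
λ = 0: alg = 4, geom = 3

Step 1 — factor the characteristic polynomial to read off the algebraic multiplicities:
  χ_A(x) = x^4

Step 2 — compute geometric multiplicities via the rank-nullity identity g(λ) = n − rank(A − λI):
  rank(A − (0)·I) = 1, so dim ker(A − (0)·I) = n − 1 = 3

Summary:
  λ = 0: algebraic multiplicity = 4, geometric multiplicity = 3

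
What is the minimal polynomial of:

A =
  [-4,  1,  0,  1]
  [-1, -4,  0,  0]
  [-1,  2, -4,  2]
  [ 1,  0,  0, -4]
x^3 + 12*x^2 + 48*x + 64

The characteristic polynomial is χ_A(x) = (x + 4)^4, so the eigenvalues are known. The minimal polynomial is
  m_A(x) = Π_λ (x − λ)^{k_λ}
where k_λ is the size of the *largest* Jordan block for λ (equivalently, the smallest k with (A − λI)^k v = 0 for every generalised eigenvector v of λ).

  λ = -4: largest Jordan block has size 3, contributing (x + 4)^3

So m_A(x) = (x + 4)^3 = x^3 + 12*x^2 + 48*x + 64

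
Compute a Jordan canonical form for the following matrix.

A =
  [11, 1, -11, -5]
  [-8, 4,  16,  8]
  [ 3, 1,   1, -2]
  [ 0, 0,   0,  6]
J_1(4) ⊕ J_3(6)

The characteristic polynomial is
  det(x·I − A) = x^4 - 22*x^3 + 180*x^2 - 648*x + 864 = (x - 6)^3*(x - 4)

Eigenvalues and multiplicities (the geometric multiplicity of λ is n − rank(A − λI), which equals the number of Jordan blocks for λ):
  λ = 4: algebraic multiplicity = 1, geometric multiplicity = 1
  λ = 6: algebraic multiplicity = 3, geometric multiplicity = 1

Determining the block sizes for each eigenvalue:
  λ = 4: one block (gm = 1), so the single block has size am = 1 → block sizes [1]
  λ = 6: one block (gm = 1), so the single block has size am = 3 → block sizes [3]

Assembling the blocks gives a Jordan form
J =
  [4, 0, 0, 0]
  [0, 6, 1, 0]
  [0, 0, 6, 1]
  [0, 0, 0, 6]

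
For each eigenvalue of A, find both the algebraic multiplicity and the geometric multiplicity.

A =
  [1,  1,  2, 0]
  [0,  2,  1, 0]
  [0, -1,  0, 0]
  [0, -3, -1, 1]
λ = 1: alg = 4, geom = 2

Step 1 — factor the characteristic polynomial to read off the algebraic multiplicities:
  χ_A(x) = (x - 1)^4

Step 2 — compute geometric multiplicities via the rank-nullity identity g(λ) = n − rank(A − λI):
  rank(A − (1)·I) = 2, so dim ker(A − (1)·I) = n − 2 = 2

Summary:
  λ = 1: algebraic multiplicity = 4, geometric multiplicity = 2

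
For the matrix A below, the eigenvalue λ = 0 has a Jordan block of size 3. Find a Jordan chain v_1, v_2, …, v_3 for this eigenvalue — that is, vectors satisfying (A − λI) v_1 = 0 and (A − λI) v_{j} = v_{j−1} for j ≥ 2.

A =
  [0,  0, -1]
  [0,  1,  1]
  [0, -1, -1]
A Jordan chain for λ = 0 of length 3:
v_1 = (1, 0, 0)ᵀ
v_2 = (0, 1, -1)ᵀ
v_3 = (0, 1, 0)ᵀ

Let N = A − (0)·I. We want v_3 with N^3 v_3 = 0 but N^2 v_3 ≠ 0; then v_{j-1} := N · v_j for j = 3, …, 2.

Pick v_3 = (0, 1, 0)ᵀ.
Then v_2 = N · v_3 = (0, 1, -1)ᵀ.
Then v_1 = N · v_2 = (1, 0, 0)ᵀ.

Sanity check: (A − (0)·I) v_1 = (0, 0, 0)ᵀ = 0. ✓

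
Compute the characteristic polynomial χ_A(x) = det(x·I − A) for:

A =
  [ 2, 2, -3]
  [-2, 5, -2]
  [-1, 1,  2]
x^3 - 9*x^2 + 27*x - 27

Expanding det(x·I − A) (e.g. by cofactor expansion or by noting that A is similar to its Jordan form J, which has the same characteristic polynomial as A) gives
  χ_A(x) = x^3 - 9*x^2 + 27*x - 27
which factors as (x - 3)^3. The eigenvalues (with algebraic multiplicities) are λ = 3 with multiplicity 3.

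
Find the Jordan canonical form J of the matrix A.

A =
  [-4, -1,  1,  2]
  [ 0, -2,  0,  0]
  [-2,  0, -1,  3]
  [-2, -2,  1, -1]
J_3(-2) ⊕ J_1(-2)

The characteristic polynomial is
  det(x·I − A) = x^4 + 8*x^3 + 24*x^2 + 32*x + 16 = (x + 2)^4

Eigenvalues and multiplicities (the geometric multiplicity of λ is n − rank(A − λI), which equals the number of Jordan blocks for λ):
  λ = -2: algebraic multiplicity = 4, geometric multiplicity = 2

Determining the block sizes for each eigenvalue:
  λ = -2: with am = 4 and gm = 2, the partition is not yet determined (e.g. several partitions of 4 into 2 parts exist). Let N = A − (-2)·I. Computing rank(N^1) = 2, rank(N^2) = 1, rank(N^3) = 0; the number of blocks of size ≥ j is rank(N^{j−1}) − rank(N^j), giving [2, 1, 1]. So we have 1 block(s) of size 3, 1 block(s) of size 1 → block sizes [3, 1]

Assembling the blocks gives a Jordan form
J =
  [-2,  1,  0,  0]
  [ 0, -2,  1,  0]
  [ 0,  0, -2,  0]
  [ 0,  0,  0, -2]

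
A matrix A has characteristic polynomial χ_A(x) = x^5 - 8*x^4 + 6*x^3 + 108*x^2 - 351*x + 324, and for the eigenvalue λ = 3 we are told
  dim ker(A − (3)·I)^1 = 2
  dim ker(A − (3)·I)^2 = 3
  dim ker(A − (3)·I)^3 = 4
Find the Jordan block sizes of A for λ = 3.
Block sizes for λ = 3: [3, 1]

From the dimensions of kernels of powers, the number of Jordan blocks of size at least j is d_j − d_{j−1} where d_j = dim ker(N^j) (with d_0 = 0). Computing the differences gives [2, 1, 1].
The number of blocks of size exactly k is (#blocks of size ≥ k) − (#blocks of size ≥ k + 1), so the partition is: 1 block(s) of size 1, 1 block(s) of size 3.
In nonincreasing order the block sizes are [3, 1].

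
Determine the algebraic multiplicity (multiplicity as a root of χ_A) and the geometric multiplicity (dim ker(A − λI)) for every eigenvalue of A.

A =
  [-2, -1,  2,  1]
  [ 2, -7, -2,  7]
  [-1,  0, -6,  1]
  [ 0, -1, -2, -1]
λ = -4: alg = 4, geom = 2

Step 1 — factor the characteristic polynomial to read off the algebraic multiplicities:
  χ_A(x) = (x + 4)^4

Step 2 — compute geometric multiplicities via the rank-nullity identity g(λ) = n − rank(A − λI):
  rank(A − (-4)·I) = 2, so dim ker(A − (-4)·I) = n − 2 = 2

Summary:
  λ = -4: algebraic multiplicity = 4, geometric multiplicity = 2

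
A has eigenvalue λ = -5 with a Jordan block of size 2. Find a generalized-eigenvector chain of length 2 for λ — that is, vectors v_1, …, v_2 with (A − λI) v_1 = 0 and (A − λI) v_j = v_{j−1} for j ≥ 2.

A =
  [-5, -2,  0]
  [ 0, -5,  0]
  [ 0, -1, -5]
A Jordan chain for λ = -5 of length 2:
v_1 = (-2, 0, -1)ᵀ
v_2 = (0, 1, 0)ᵀ

Let N = A − (-5)·I. We want v_2 with N^2 v_2 = 0 but N^1 v_2 ≠ 0; then v_{j-1} := N · v_j for j = 2, …, 2.

Pick v_2 = (0, 1, 0)ᵀ.
Then v_1 = N · v_2 = (-2, 0, -1)ᵀ.

Sanity check: (A − (-5)·I) v_1 = (0, 0, 0)ᵀ = 0. ✓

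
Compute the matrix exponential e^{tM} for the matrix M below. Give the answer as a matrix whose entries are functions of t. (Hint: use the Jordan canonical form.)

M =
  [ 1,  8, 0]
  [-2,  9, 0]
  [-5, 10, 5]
e^{tM} =
  [-4*t*exp(5*t) + exp(5*t), 8*t*exp(5*t), 0]
  [-2*t*exp(5*t), 4*t*exp(5*t) + exp(5*t), 0]
  [-5*t*exp(5*t), 10*t*exp(5*t), exp(5*t)]

Strategy: write M = P · J · P⁻¹ where J is a Jordan canonical form, so e^{tM} = P · e^{tJ} · P⁻¹, and e^{tJ} can be computed block-by-block.

M has Jordan form
J =
  [5, 1, 0]
  [0, 5, 0]
  [0, 0, 5]
(up to reordering of blocks).

Per-block formulas:
  For a 2×2 Jordan block J_2(5): exp(t · J_2(5)) = e^(5t)·(I + t·N), where N is the 2×2 nilpotent shift.
  For a 1×1 block at λ = 5: exp(t · [5]) = [e^(5t)].

After assembling e^{tJ} and conjugating by P, we get:

e^{tM} =
  [-4*t*exp(5*t) + exp(5*t), 8*t*exp(5*t), 0]
  [-2*t*exp(5*t), 4*t*exp(5*t) + exp(5*t), 0]
  [-5*t*exp(5*t), 10*t*exp(5*t), exp(5*t)]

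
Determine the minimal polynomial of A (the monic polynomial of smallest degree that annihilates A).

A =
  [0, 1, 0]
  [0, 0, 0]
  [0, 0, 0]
x^2

The characteristic polynomial is χ_A(x) = x^3, so the eigenvalues are known. The minimal polynomial is
  m_A(x) = Π_λ (x − λ)^{k_λ}
where k_λ is the size of the *largest* Jordan block for λ (equivalently, the smallest k with (A − λI)^k v = 0 for every generalised eigenvector v of λ).

  λ = 0: largest Jordan block has size 2, contributing (x − 0)^2

So m_A(x) = x^2 = x^2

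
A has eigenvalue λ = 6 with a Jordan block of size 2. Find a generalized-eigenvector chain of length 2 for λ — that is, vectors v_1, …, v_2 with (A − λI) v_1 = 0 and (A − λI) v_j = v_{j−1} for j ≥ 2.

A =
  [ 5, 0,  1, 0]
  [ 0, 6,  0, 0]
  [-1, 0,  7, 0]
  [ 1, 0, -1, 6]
A Jordan chain for λ = 6 of length 2:
v_1 = (-1, 0, -1, 1)ᵀ
v_2 = (1, 0, 0, 0)ᵀ

Let N = A − (6)·I. We want v_2 with N^2 v_2 = 0 but N^1 v_2 ≠ 0; then v_{j-1} := N · v_j for j = 2, …, 2.

Pick v_2 = (1, 0, 0, 0)ᵀ.
Then v_1 = N · v_2 = (-1, 0, -1, 1)ᵀ.

Sanity check: (A − (6)·I) v_1 = (0, 0, 0, 0)ᵀ = 0. ✓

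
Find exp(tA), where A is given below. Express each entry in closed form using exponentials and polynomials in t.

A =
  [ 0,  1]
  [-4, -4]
e^{tA} =
  [2*t*exp(-2*t) + exp(-2*t), t*exp(-2*t)]
  [-4*t*exp(-2*t), -2*t*exp(-2*t) + exp(-2*t)]

Strategy: write A = P · J · P⁻¹ where J is a Jordan canonical form, so e^{tA} = P · e^{tJ} · P⁻¹, and e^{tJ} can be computed block-by-block.

A has Jordan form
J =
  [-2,  1]
  [ 0, -2]
(up to reordering of blocks).

Per-block formulas:
  For a 2×2 Jordan block J_2(-2): exp(t · J_2(-2)) = e^(-2t)·(I + t·N), where N is the 2×2 nilpotent shift.

After assembling e^{tJ} and conjugating by P, we get:

e^{tA} =
  [2*t*exp(-2*t) + exp(-2*t), t*exp(-2*t)]
  [-4*t*exp(-2*t), -2*t*exp(-2*t) + exp(-2*t)]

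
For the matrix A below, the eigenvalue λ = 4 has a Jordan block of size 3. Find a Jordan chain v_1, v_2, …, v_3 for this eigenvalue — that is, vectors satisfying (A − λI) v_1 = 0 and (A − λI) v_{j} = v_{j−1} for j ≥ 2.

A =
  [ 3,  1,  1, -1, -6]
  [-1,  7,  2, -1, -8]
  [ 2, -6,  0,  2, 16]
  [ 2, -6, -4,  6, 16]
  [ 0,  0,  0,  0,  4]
A Jordan chain for λ = 4 of length 3:
v_1 = (2, 2, -4, -4, 0)ᵀ
v_2 = (1, 3, -6, -6, 0)ᵀ
v_3 = (0, 1, 0, 0, 0)ᵀ

Let N = A − (4)·I. We want v_3 with N^3 v_3 = 0 but N^2 v_3 ≠ 0; then v_{j-1} := N · v_j for j = 3, …, 2.

Pick v_3 = (0, 1, 0, 0, 0)ᵀ.
Then v_2 = N · v_3 = (1, 3, -6, -6, 0)ᵀ.
Then v_1 = N · v_2 = (2, 2, -4, -4, 0)ᵀ.

Sanity check: (A − (4)·I) v_1 = (0, 0, 0, 0, 0)ᵀ = 0. ✓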